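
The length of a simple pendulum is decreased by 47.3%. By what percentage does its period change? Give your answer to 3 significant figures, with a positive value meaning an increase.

-27.4%

T ∝ √L, so T'/T = √(0.5270) = 0.7259.
Percentage change in T = (0.7259 − 1) × 100% = -27.4%.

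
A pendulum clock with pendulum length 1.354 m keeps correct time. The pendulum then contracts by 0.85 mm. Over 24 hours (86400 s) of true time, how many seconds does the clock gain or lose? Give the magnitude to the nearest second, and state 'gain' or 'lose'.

gain 27 s

T ∝ √L, so T'/T = √(1.35315/1.354) = 0.999686.
In 86400 s of true time the clock registers 86400/0.999686 = 86427.1 s, so it gains 27 s.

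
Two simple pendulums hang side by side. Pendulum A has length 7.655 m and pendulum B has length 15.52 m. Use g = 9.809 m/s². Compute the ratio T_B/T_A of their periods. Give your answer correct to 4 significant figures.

T ∝ √L, so T_B/T_A = √(L_B/L_A) = √(15.52/7.655) = 1.424.

1.424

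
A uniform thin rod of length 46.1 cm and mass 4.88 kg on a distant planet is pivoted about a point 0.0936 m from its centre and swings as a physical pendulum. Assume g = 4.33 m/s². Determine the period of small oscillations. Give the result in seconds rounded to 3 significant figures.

For a physical pendulum T = 2π√(I/(mgd)), with d = 0.09360 m from pivot to centre of mass.
I_cm = mL²/12 = 4.88 × 0.461²/12 = 0.08643 kg·m²; I = I_cm + md² = 0.08643 + 4.88 × 0.09360² = 0.1292 kg·m².
T = 2π√(0.1292/(4.88 × 4.33 × 0.09360)) = 1.61 s.

1.61 s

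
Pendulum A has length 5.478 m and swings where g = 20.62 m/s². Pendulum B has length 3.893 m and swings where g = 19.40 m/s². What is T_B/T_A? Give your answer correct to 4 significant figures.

0.8691

T = 2π√(L/g), so T_B/T_A = √((L_B/g_B)/(L_A/g_A)) = √((3.893/19.40)/(5.478/20.62)) = 0.8691.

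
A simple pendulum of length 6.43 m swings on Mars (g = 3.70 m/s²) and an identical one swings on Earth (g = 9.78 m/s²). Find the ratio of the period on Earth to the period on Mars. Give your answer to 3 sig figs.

0.615

T ∝ 1/√g, so T₂/T₁ = √(g₁/g₂) = √(3.70/9.78) = 0.615.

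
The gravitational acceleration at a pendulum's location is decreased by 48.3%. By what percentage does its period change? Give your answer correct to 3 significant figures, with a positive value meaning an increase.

T ∝ 1/√g, so T'/T = 1/√(0.5170) = 1.391.
Percentage change in T = (1.391 − 1) × 100% = 39.1%.

39.1%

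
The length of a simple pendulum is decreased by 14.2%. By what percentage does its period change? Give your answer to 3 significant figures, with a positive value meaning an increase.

T ∝ √L, so T'/T = √(0.8580) = 0.9263.
Percentage change in T = (0.9263 − 1) × 100% = -7.37%.

-7.37%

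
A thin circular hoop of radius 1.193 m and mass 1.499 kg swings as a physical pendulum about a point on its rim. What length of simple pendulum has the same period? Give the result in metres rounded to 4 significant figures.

2.386 m

The equivalent simple-pendulum length is L_eq = I/(md), where I is about the pivot and d = 1.1930 m.
I_cm = mR² = 2.1335 kg·m², so I = I_cm + md² = 2.1335 + 2.1335 = 4.2669 kg·m².
L_eq = 4.2669/(1.499 × 1.1930) = 2.386 m.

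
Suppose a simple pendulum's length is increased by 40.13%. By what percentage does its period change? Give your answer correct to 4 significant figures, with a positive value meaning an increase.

T ∝ √L, so T'/T = √(1.4013) = 1.1838.
Percentage change in T = (1.1838 − 1) × 100% = 18.38%.

18.38%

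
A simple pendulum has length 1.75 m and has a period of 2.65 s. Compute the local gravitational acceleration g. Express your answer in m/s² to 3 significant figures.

From T = 2π√(L/g), g = 4π²L/T² = 4π² × 1.75/2.650² = 9.84 m/s².

9.84 m/s²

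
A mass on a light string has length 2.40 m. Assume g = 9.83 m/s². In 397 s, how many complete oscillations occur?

127

T = 2π√(L/g) = 2π√(2.40/9.83) = 3.105 s.
Number of complete oscillations = ⌊397/3.105⌋ = ⌊127.9⌋ = 127.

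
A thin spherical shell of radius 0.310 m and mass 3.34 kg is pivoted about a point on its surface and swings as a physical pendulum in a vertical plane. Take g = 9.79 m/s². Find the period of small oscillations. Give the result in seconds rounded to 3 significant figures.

1.44 s

I_cm = (2/3)mr² = 0.2140 kg·m². The pivot is at distance d = 0.310 m from the centre of mass.
By the parallel-axis theorem, I = I_cm + md² = 0.2140 + 0.3210 = 0.5350 kg·m².
T = 2π√(I/(mgd)) = 2π√(0.5350/(3.34 × 9.79 × 0.310)) = 1.44 s.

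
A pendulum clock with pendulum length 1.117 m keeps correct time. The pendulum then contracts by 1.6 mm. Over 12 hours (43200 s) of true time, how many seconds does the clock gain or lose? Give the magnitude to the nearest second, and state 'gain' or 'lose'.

T ∝ √L, so T'/T = √(1.11540/1.117) = 0.999284.
In 43200 s of true time the clock registers 43200/0.999284 = 43231.0 s, so it gains 31 s.

gain 31 s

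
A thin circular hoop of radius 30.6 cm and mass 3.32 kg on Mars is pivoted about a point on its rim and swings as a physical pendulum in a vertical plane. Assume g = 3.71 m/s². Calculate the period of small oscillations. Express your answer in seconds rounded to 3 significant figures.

2.55 s

I_cm = mr² = 0.3109 kg·m². The pivot is at distance d = 0.306 m from the centre of mass.
By the parallel-axis theorem, I = I_cm + md² = 0.3109 + 0.3109 = 0.6217 kg·m².
T = 2π√(I/(mgd)) = 2π√(0.6217/(3.32 × 3.71 × 0.306)) = 2.55 s.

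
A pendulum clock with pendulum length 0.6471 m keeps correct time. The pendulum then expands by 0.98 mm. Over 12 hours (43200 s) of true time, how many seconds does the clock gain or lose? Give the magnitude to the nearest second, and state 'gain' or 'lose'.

lose 33 s

T ∝ √L, so T'/T = √(0.64808/0.6471) = 1.00076.
In 43200 s of true time the clock registers 43200/1.00076 = 43167.3 s, so it loses 33 s.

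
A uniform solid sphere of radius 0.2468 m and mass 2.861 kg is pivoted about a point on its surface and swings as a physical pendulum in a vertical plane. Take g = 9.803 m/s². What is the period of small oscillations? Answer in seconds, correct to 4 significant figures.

1.180 s

I_cm = (2/5)mr² = 0.069706 kg·m². The pivot is at distance d = 0.2468 m from the centre of mass.
By the parallel-axis theorem, I = I_cm + md² = 0.069706 + 0.17426 = 0.24397 kg·m².
T = 2π√(I/(mgd)) = 2π√(0.24397/(2.861 × 9.803 × 0.2468)) = 1.180 s.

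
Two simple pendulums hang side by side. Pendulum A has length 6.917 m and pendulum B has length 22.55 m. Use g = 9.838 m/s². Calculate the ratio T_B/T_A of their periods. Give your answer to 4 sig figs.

T ∝ √L, so T_B/T_A = √(L_B/L_A) = √(22.55/6.917) = 1.806.

1.806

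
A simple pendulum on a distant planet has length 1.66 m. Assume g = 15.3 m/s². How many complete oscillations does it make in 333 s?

T = 2π√(L/g) = 2π√(1.66/15.3) = 2.070 s.
Number of complete oscillations = ⌊333/2.070⌋ = ⌊160.9⌋ = 160.

160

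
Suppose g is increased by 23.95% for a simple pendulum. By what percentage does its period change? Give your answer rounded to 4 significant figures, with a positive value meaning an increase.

T ∝ 1/√g, so T'/T = 1/√(1.2395) = 0.89821.
Percentage change in T = (0.89821 − 1) × 100% = -10.18%.

-10.18%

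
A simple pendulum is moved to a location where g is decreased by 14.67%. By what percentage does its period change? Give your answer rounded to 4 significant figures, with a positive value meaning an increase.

T ∝ 1/√g, so T'/T = 1/√(0.85330) = 1.0826.
Percentage change in T = (1.0826 − 1) × 100% = 8.255%.

8.255%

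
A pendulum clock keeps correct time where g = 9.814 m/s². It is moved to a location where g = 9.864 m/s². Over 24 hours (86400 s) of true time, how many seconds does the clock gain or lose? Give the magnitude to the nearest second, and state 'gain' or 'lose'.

gain 220 s

The clock's period scales as T ∝ 1/√g, so T'/T = √(9.814/9.864) = 0.997462.
In 86400 s of true time the clock registers 86400/0.997462 = 86619.8 s, so it gains 220 s.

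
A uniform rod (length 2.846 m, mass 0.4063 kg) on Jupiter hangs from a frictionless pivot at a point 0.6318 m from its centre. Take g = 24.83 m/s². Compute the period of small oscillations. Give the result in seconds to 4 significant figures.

For a physical pendulum T = 2π√(I/(mgd)), with d = 0.63180 m from pivot to centre of mass.
I_cm = mL²/12 = 0.4063 × 2.846²/12 = 0.27424 kg·m²; I = I_cm + md² = 0.27424 + 0.4063 × 0.63180² = 0.43643 kg·m².
T = 2π√(0.43643/(0.4063 × 24.83 × 0.63180)) = 1.644 s.

1.644 s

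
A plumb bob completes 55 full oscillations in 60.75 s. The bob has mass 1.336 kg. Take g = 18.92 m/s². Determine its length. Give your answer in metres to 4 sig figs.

T = 60.75/55 = 1.1045 s.
From T = 2π√(L/g), L = gT²/(4π²) = 18.92 × 1.1045²/(4π²) = 0.5847 m.

0.5847 m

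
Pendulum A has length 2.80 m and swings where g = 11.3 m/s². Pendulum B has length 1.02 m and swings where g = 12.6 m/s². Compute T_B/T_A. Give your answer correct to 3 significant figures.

T = 2π√(L/g), so T_B/T_A = √((L_B/g_B)/(L_A/g_A)) = √((1.02/12.6)/(2.80/11.3)) = 0.572.

0.572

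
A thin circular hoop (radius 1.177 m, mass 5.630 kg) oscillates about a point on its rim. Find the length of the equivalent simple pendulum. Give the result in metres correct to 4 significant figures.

2.354 m

The equivalent simple-pendulum length is L_eq = I/(md), where I is about the pivot and d = 1.1770 m.
I_cm = mR² = 7.7994 kg·m², so I = I_cm + md² = 7.7994 + 7.7994 = 15.599 kg·m².
L_eq = 15.599/(5.630 × 1.1770) = 2.354 m.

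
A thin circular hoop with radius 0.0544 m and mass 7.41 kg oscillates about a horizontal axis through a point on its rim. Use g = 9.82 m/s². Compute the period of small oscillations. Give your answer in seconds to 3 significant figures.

0.661 s

I_cm = mr² = 0.02193 kg·m². The pivot is at distance d = 0.0544 m from the centre of mass.
By the parallel-axis theorem, I = I_cm + md² = 0.02193 + 0.02193 = 0.04386 kg·m².
T = 2π√(I/(mgd)) = 2π√(0.04386/(7.41 × 9.82 × 0.0544)) = 0.661 s.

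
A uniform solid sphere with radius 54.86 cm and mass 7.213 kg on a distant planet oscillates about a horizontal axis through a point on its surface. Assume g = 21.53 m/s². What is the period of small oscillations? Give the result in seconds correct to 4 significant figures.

I_cm = (2/5)mr² = 0.86834 kg·m². The pivot is at distance d = 0.5486 m from the centre of mass.
By the parallel-axis theorem, I = I_cm + md² = 0.86834 + 2.1708 = 3.0392 kg·m².
T = 2π√(I/(mgd)) = 2π√(3.0392/(7.213 × 21.53 × 0.5486)) = 1.187 s.

1.187 s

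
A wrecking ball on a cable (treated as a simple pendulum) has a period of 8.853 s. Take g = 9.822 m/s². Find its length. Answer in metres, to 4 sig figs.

From T = 2π√(L/g), L = gT²/(4π²) = 9.822 × 8.8530²/(4π²) = 19.50 m.

19.50 m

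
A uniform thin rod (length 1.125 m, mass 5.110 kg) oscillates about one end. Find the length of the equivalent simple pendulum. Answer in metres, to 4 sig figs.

0.7500 m

The equivalent simple-pendulum length is L_eq = I/(md), where I is about the pivot and d = 0.56250 m.
I_cm = (1/12)mL² = 0.53895 kg·m², so I = I_cm + md² = 0.53895 + 1.6168 = 2.1558 kg·m².
L_eq = 2.1558/(5.110 × 0.56250) = 0.7500 m.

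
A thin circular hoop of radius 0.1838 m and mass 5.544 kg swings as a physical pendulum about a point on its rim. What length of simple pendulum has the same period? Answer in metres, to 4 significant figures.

0.3676 m

The equivalent simple-pendulum length is L_eq = I/(md), where I is about the pivot and d = 0.18380 m.
I_cm = mR² = 0.18729 kg·m², so I = I_cm + md² = 0.18729 + 0.18729 = 0.37458 kg·m².
L_eq = 0.37458/(5.544 × 0.18380) = 0.3676 m.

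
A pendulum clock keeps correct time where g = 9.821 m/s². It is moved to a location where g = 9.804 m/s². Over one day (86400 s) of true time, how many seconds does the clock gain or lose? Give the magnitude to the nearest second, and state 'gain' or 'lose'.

The clock's period scales as T ∝ 1/√g, so T'/T = √(9.821/9.804) = 1.00087.
In 86400 s of true time the clock registers 86400/1.00087 = 86325.2 s, so it loses 75 s.

lose 75 s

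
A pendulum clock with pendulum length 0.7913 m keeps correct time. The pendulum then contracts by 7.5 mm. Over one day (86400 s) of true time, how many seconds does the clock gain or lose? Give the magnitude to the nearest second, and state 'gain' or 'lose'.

gain 412 s

T ∝ √L, so T'/T = √(0.78380/0.7913) = 0.995250.
In 86400 s of true time the clock registers 86400/0.995250 = 86812.4 s, so it gains 412 s.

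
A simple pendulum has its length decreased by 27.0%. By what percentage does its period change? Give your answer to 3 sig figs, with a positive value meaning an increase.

T ∝ √L, so T'/T = √(0.7300) = 0.8544.
Percentage change in T = (0.8544 − 1) × 100% = -14.6%.

-14.6%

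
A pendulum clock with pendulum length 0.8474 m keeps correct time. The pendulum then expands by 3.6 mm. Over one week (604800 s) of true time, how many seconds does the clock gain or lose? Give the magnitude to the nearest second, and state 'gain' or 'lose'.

T ∝ √L, so T'/T = √(0.85100/0.8474) = 1.00212.
In 604800 s of true time the clock registers 604800/1.00212 = 603519.4 s, so it loses 1281 s.

lose 1281 s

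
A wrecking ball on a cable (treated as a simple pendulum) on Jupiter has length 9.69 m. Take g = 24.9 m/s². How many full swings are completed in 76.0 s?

19

T = 2π√(L/g) = 2π√(9.69/24.9) = 3.920 s.
Number of complete oscillations = ⌊76.0/3.920⌋ = ⌊19.39⌋ = 19.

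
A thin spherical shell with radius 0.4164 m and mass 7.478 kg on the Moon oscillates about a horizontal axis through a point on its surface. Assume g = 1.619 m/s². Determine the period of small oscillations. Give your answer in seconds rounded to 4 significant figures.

4.114 s

I_cm = (2/3)mr² = 0.86440 kg·m². The pivot is at distance d = 0.4164 m from the centre of mass.
By the parallel-axis theorem, I = I_cm + md² = 0.86440 + 1.2966 = 2.1610 kg·m².
T = 2π√(I/(mgd)) = 2π√(2.1610/(7.478 × 1.619 × 0.4164)) = 4.114 s.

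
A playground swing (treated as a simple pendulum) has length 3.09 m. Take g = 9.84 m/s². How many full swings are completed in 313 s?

T = 2π√(L/g) = 2π√(3.09/9.84) = 3.521 s.
Number of complete oscillations = ⌊313/3.521⌋ = ⌊88.90⌋ = 88.

88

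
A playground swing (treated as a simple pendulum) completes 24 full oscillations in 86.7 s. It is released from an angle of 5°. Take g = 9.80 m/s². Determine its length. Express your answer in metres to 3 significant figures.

T = 86.7/24 = 3.613 s.
From T = 2π√(L/g), L = gT²/(4π²) = 9.80 × 3.613²/(4π²) = 3.24 m.

3.24 m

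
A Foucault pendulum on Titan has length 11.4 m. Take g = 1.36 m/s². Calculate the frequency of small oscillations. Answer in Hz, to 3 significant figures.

0.0550 Hz

T = 2π√(L/g) = 2π√(11.4/1.36) = 18.19 s, so f = 1/T = 0.0550 Hz.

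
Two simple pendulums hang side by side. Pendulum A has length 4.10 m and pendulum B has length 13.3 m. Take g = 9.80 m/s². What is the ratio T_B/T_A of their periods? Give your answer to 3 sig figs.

1.80

T ∝ √L, so T_B/T_A = √(L_B/L_A) = √(13.3/4.10) = 1.80.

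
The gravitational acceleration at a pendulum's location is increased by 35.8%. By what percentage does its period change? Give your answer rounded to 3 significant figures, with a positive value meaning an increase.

T ∝ 1/√g, so T'/T = 1/√(1.358) = 0.8581.
Percentage change in T = (0.8581 − 1) × 100% = -14.2%.

-14.2%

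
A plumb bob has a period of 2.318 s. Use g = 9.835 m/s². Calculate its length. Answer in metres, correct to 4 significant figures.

1.339 m

From T = 2π√(L/g), L = gT²/(4π²) = 9.835 × 2.3180²/(4π²) = 1.339 m.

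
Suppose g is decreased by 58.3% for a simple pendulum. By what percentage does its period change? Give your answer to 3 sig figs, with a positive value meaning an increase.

T ∝ 1/√g, so T'/T = 1/√(0.4170) = 1.549.
Percentage change in T = (1.549 − 1) × 100% = 54.9%.

54.9%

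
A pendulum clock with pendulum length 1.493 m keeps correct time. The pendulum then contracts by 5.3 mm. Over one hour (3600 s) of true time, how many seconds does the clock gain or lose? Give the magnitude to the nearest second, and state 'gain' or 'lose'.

gain 6 s

T ∝ √L, so T'/T = √(1.48770/1.493) = 0.998223.
In 3600 s of true time the clock registers 3600/0.998223 = 3606.4 s, so it gains 6 s.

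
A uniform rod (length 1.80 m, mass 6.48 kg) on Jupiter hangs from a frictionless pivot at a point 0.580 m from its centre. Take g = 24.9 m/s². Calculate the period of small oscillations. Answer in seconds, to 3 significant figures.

For a physical pendulum T = 2π√(I/(mgd)), with d = 0.5800 m from pivot to centre of mass.
I_cm = mL²/12 = 6.48 × 1.80²/12 = 1.750 kg·m²; I = I_cm + md² = 1.750 + 6.48 × 0.5800² = 3.929 kg·m².
T = 2π√(3.929/(6.48 × 24.9 × 0.5800)) = 1.29 s.

1.29 s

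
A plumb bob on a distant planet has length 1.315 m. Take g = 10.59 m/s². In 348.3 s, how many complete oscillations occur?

157

T = 2π√(L/g) = 2π√(1.315/10.59) = 2.2141 s.
Number of complete oscillations = ⌊348.3/2.2141⌋ = ⌊157.31⌋ = 157.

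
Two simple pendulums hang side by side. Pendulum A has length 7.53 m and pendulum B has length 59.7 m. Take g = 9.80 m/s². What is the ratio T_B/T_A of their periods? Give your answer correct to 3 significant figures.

T ∝ √L, so T_B/T_A = √(L_B/L_A) = √(59.7/7.53) = 2.82.

2.82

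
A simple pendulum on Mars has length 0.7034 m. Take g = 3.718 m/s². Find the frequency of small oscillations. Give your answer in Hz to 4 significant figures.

0.3659 Hz

T = 2π√(L/g) = 2π√(0.7034/3.718) = 2.7329 s, so f = 1/T = 0.3659 Hz.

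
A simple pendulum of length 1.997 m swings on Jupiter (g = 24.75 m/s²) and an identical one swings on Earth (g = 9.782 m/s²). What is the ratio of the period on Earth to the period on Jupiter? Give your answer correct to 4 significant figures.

1.591

T ∝ 1/√g, so T₂/T₁ = √(g₁/g₂) = √(24.75/9.782) = 1.591.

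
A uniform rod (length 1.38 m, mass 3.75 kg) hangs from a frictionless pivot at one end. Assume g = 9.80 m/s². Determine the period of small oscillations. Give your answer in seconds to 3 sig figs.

For a physical pendulum T = 2π√(I/(mgd)), with d = 0.6900 m from pivot to centre of mass.
I_cm = mL²/12 = 3.75 × 1.38²/12 = 0.5951 kg·m²; I = I_cm + md² = 0.5951 + 3.75 × 0.6900² = 2.380 kg·m².
T = 2π√(2.380/(3.75 × 9.80 × 0.6900)) = 1.93 s.

1.93 s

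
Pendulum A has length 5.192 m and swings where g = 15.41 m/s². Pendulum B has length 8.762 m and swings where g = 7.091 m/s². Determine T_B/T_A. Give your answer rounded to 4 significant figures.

T = 2π√(L/g), so T_B/T_A = √((L_B/g_B)/(L_A/g_A)) = √((8.762/7.091)/(5.192/15.41)) = 1.915.

1.915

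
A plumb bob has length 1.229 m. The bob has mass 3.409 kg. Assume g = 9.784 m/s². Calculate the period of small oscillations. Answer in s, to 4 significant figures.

2.227 s

T = 2π√(L/g) = 2π√(1.229/9.784) = 2π × 0.35442 = 2.227 s.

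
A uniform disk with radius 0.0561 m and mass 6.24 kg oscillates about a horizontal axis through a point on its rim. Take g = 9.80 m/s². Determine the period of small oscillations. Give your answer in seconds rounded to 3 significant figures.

I_cm = ½mr² = 0.009819 kg·m². The pivot is at distance d = 0.0561 m from the centre of mass.
By the parallel-axis theorem, I = I_cm + md² = 0.009819 + 0.01964 = 0.02946 kg·m².
T = 2π√(I/(mgd)) = 2π√(0.02946/(6.24 × 9.80 × 0.0561)) = 0.582 s.

0.582 s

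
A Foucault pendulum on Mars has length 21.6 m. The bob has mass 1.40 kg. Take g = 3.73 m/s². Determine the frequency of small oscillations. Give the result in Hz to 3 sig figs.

T = 2π√(L/g) = 2π√(21.6/3.73) = 15.12 s, so f = 1/T = 0.0661 Hz.

0.0661 Hz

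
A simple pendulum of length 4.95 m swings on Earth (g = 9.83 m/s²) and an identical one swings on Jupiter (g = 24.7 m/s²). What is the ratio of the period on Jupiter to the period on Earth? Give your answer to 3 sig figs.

T ∝ 1/√g, so T₂/T₁ = √(g₁/g₂) = √(9.83/24.7) = 0.631.

0.631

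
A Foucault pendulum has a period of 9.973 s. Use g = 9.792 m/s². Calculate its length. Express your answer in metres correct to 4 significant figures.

From T = 2π√(L/g), L = gT²/(4π²) = 9.792 × 9.9730²/(4π²) = 24.67 m.

24.67 m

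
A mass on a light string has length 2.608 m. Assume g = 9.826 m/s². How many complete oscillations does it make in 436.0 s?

T = 2π√(L/g) = 2π√(2.608/9.826) = 3.2370 s.
Number of complete oscillations = ⌊436.0/3.2370⌋ = ⌊134.69⌋ = 134.

134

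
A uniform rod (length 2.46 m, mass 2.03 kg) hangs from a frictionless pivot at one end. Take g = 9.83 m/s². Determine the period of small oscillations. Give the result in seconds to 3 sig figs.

2.57 s

For a physical pendulum T = 2π√(I/(mgd)), with d = 1.230 m from pivot to centre of mass.
I_cm = mL²/12 = 2.03 × 2.46²/12 = 1.024 kg·m²; I = I_cm + md² = 1.024 + 2.03 × 1.230² = 4.095 kg·m².
T = 2π√(4.095/(2.03 × 9.83 × 1.230)) = 2.57 s.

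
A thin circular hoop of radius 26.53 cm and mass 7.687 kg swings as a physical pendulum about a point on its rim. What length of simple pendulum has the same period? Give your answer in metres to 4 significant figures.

0.5306 m

The equivalent simple-pendulum length is L_eq = I/(md), where I is about the pivot and d = 0.26530 m.
I_cm = mR² = 0.54104 kg·m², so I = I_cm + md² = 0.54104 + 0.54104 = 1.0821 kg·m².
L_eq = 1.0821/(7.687 × 0.26530) = 0.5306 m.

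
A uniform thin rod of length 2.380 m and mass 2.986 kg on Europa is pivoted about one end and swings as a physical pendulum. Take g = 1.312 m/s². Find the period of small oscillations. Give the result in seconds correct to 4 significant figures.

6.910 s

For a physical pendulum T = 2π√(I/(mgd)), with d = 1.1900 m from pivot to centre of mass.
I_cm = mL²/12 = 2.986 × 2.380²/12 = 1.4095 kg·m²; I = I_cm + md² = 1.4095 + 2.986 × 1.1900² = 5.6380 kg·m².
T = 2π√(5.6380/(2.986 × 1.312 × 1.1900)) = 6.910 s.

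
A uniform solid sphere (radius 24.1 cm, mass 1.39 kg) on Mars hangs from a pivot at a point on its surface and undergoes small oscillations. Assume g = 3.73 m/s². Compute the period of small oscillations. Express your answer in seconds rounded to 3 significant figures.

1.89 s

I_cm = (2/5)mr² = 0.03229 kg·m². The pivot is at distance d = 0.241 m from the centre of mass.
By the parallel-axis theorem, I = I_cm + md² = 0.03229 + 0.08073 = 0.1130 kg·m².
T = 2π√(I/(mgd)) = 2π√(0.1130/(1.39 × 3.73 × 0.241)) = 1.89 s.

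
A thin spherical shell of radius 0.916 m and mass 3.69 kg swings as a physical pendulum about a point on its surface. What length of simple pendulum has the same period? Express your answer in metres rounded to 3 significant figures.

The equivalent simple-pendulum length is L_eq = I/(md), where I is about the pivot and d = 0.9160 m.
I_cm = (2/3)mR² = 2.064 kg·m², so I = I_cm + md² = 2.064 + 3.096 = 5.160 kg·m².
L_eq = 5.160/(3.69 × 0.9160) = 1.53 m.

1.53 m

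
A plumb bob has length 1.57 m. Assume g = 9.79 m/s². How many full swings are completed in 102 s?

T = 2π√(L/g) = 2π√(1.57/9.79) = 2.516 s.
Number of complete oscillations = ⌊102/2.516⌋ = ⌊40.54⌋ = 40.

40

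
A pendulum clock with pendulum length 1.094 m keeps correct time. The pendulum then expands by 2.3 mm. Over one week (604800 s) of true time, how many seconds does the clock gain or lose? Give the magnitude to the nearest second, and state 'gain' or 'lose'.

T ∝ √L, so T'/T = √(1.09630/1.094) = 1.00105.
In 604800 s of true time the clock registers 604800/1.00105 = 604165.2 s, so it loses 635 s.

lose 635 s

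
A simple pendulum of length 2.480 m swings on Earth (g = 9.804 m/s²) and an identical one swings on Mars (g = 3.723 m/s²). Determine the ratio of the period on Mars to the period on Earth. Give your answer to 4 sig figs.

T ∝ 1/√g, so T₂/T₁ = √(g₁/g₂) = √(9.804/3.723) = 1.623.

1.623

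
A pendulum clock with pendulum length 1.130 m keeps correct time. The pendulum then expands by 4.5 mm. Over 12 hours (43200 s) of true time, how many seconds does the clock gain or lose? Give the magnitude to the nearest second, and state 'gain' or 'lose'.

T ∝ √L, so T'/T = √(1.13450/1.130) = 1.00199.
In 43200 s of true time the clock registers 43200/1.00199 = 43114.2 s, so it loses 86 s.

lose 86 s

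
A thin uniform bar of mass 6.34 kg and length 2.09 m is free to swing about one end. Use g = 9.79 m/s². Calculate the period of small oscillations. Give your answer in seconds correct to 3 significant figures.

2.37 s

For a physical pendulum T = 2π√(I/(mgd)), with d = 1.045 m from pivot to centre of mass.
I_cm = mL²/12 = 6.34 × 2.09²/12 = 2.308 kg·m²; I = I_cm + md² = 2.308 + 6.34 × 1.045² = 9.231 kg·m².
T = 2π√(9.231/(6.34 × 9.79 × 1.045)) = 2.37 s.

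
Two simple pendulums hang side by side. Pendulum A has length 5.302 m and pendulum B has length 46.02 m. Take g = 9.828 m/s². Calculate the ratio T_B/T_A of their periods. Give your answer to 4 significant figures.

2.946

T ∝ √L, so T_B/T_A = √(L_B/L_A) = √(46.02/5.302) = 2.946.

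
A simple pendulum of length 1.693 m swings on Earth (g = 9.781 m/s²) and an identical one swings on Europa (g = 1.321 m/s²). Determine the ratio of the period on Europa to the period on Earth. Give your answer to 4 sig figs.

2.721

T ∝ 1/√g, so T₂/T₁ = √(g₁/g₂) = √(9.781/1.321) = 2.721.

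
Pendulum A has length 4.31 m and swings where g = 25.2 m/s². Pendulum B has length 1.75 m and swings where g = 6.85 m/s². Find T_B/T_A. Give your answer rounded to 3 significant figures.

1.22

T = 2π√(L/g), so T_B/T_A = √((L_B/g_B)/(L_A/g_A)) = √((1.75/6.85)/(4.31/25.2)) = 1.22.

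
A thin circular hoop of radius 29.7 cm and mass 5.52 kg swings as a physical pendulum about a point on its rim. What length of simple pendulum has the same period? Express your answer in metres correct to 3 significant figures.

0.594 m

The equivalent simple-pendulum length is L_eq = I/(md), where I is about the pivot and d = 0.2970 m.
I_cm = mR² = 0.4869 kg·m², so I = I_cm + md² = 0.4869 + 0.4869 = 0.9738 kg·m².
L_eq = 0.9738/(5.52 × 0.2970) = 0.594 m.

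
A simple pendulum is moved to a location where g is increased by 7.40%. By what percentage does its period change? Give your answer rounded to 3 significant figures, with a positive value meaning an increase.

-3.51%

T ∝ 1/√g, so T'/T = 1/√(1.074) = 0.9649.
Percentage change in T = (0.9649 − 1) × 100% = -3.51%.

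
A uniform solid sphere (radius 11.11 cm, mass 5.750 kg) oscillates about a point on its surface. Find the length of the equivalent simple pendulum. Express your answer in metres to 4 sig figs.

The equivalent simple-pendulum length is L_eq = I/(md), where I is about the pivot and d = 0.11110 m.
I_cm = (2/5)mR² = 0.028389 kg·m², so I = I_cm + md² = 0.028389 + 0.070973 = 0.099363 kg·m².
L_eq = 0.099363/(5.750 × 0.11110) = 0.1555 m.

0.1555 m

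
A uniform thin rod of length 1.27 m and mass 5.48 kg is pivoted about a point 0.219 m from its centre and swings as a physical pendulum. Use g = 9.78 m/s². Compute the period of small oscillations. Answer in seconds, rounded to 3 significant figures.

1.83 s

For a physical pendulum T = 2π√(I/(mgd)), with d = 0.2190 m from pivot to centre of mass.
I_cm = mL²/12 = 5.48 × 1.27²/12 = 0.7366 kg·m²; I = I_cm + md² = 0.7366 + 5.48 × 0.2190² = 0.9994 kg·m².
T = 2π√(0.9994/(5.48 × 9.78 × 0.2190)) = 1.83 s.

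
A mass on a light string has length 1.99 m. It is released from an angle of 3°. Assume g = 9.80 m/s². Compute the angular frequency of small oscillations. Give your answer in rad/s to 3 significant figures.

2.22 rad/s

ω = √(g/L) = √(9.80/1.99) = 2.22 rad/s.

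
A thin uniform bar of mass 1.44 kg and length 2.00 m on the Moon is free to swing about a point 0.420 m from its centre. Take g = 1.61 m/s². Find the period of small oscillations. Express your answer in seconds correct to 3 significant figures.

For a physical pendulum T = 2π√(I/(mgd)), with d = 0.4200 m from pivot to centre of mass.
I_cm = mL²/12 = 1.44 × 2.00²/12 = 0.4800 kg·m²; I = I_cm + md² = 0.4800 + 1.44 × 0.4200² = 0.7340 kg·m².
T = 2π√(0.7340/(1.44 × 1.61 × 0.4200)) = 5.46 s.

5.46 s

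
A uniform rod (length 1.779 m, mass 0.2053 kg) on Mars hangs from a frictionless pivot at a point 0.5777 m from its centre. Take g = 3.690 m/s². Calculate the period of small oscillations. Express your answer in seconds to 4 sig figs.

3.326 s

For a physical pendulum T = 2π√(I/(mgd)), with d = 0.57770 m from pivot to centre of mass.
I_cm = mL²/12 = 0.2053 × 1.779²/12 = 0.054145 kg·m²; I = I_cm + md² = 0.054145 + 0.2053 × 0.57770² = 0.12266 kg·m².
T = 2π√(0.12266/(0.2053 × 3.690 × 0.57770)) = 3.326 s.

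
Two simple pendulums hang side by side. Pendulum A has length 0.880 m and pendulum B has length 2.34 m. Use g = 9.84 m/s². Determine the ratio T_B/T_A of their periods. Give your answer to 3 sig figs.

T ∝ √L, so T_B/T_A = √(L_B/L_A) = √(2.34/0.880) = 1.63.

1.63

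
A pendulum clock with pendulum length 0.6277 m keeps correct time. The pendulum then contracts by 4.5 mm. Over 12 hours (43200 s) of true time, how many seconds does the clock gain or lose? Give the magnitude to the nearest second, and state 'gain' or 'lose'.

T ∝ √L, so T'/T = √(0.62320/0.6277) = 0.996409.
In 43200 s of true time the clock registers 43200/0.996409 = 43355.7 s, so it gains 156 s.

gain 156 s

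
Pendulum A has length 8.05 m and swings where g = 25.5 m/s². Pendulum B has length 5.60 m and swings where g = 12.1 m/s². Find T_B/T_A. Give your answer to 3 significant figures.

1.21

T = 2π√(L/g), so T_B/T_A = √((L_B/g_B)/(L_A/g_A)) = √((5.60/12.1)/(8.05/25.5)) = 1.21.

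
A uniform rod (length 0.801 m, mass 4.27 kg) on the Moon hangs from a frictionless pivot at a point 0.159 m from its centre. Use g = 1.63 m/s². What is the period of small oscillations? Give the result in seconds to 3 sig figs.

3.46 s

For a physical pendulum T = 2π√(I/(mgd)), with d = 0.1590 m from pivot to centre of mass.
I_cm = mL²/12 = 4.27 × 0.801²/12 = 0.2283 kg·m²; I = I_cm + md² = 0.2283 + 4.27 × 0.1590² = 0.3363 kg·m².
T = 2π√(0.3363/(4.27 × 1.63 × 0.1590)) = 3.46 s.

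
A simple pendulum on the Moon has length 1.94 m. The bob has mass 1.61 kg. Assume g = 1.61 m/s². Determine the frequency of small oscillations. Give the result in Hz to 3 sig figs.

0.145 Hz

T = 2π√(L/g) = 2π√(1.94/1.61) = 6.897 s, so f = 1/T = 0.145 Hz.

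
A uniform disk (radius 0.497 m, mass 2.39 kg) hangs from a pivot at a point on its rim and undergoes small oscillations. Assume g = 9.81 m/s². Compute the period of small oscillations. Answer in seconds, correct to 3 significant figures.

1.73 s

I_cm = ½mr² = 0.2952 kg·m². The pivot is at distance d = 0.497 m from the centre of mass.
By the parallel-axis theorem, I = I_cm + md² = 0.2952 + 0.5904 = 0.8855 kg·m².
T = 2π√(I/(mgd)) = 2π√(0.8855/(2.39 × 9.81 × 0.497)) = 1.73 s.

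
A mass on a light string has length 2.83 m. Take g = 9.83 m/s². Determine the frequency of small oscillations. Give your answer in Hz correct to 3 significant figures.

0.297 Hz

T = 2π√(L/g) = 2π√(2.83/9.83) = 3.371 s, so f = 1/T = 0.297 Hz.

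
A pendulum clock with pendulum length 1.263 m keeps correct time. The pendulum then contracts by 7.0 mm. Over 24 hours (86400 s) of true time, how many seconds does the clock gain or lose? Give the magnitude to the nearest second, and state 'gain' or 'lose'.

gain 240 s

T ∝ √L, so T'/T = √(1.25600/1.263) = 0.997225.
In 86400 s of true time the clock registers 86400/0.997225 = 86640.4 s, so it gains 240 s.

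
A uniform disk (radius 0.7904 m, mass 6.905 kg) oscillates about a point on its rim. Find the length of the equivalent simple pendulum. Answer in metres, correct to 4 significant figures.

1.186 m

The equivalent simple-pendulum length is L_eq = I/(md), where I is about the pivot and d = 0.79040 m.
I_cm = ½mR² = 2.1569 kg·m², so I = I_cm + md² = 2.1569 + 4.3138 = 6.4707 kg·m².
L_eq = 6.4707/(6.905 × 0.79040) = 1.186 m.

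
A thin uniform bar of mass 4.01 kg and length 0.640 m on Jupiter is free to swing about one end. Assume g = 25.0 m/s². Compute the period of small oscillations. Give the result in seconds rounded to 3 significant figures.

0.821 s

For a physical pendulum T = 2π√(I/(mgd)), with d = 0.3200 m from pivot to centre of mass.
I_cm = mL²/12 = 4.01 × 0.640²/12 = 0.1369 kg·m²; I = I_cm + md² = 0.1369 + 4.01 × 0.3200² = 0.5475 kg·m².
T = 2π√(0.5475/(4.01 × 25.0 × 0.3200)) = 0.821 s.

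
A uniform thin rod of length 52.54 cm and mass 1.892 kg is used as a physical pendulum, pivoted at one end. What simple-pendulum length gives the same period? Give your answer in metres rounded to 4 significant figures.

0.3503 m

The equivalent simple-pendulum length is L_eq = I/(md), where I is about the pivot and d = 0.26270 m.
I_cm = (1/12)mL² = 0.043523 kg·m², so I = I_cm + md² = 0.043523 + 0.13057 = 0.17409 kg·m².
L_eq = 0.17409/(1.892 × 0.26270) = 0.3503 m.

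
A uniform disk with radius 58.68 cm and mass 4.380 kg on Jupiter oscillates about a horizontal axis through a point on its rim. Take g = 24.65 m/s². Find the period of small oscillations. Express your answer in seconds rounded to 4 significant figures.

I_cm = ½mr² = 0.75409 kg·m². The pivot is at distance d = 0.5868 m from the centre of mass.
By the parallel-axis theorem, I = I_cm + md² = 0.75409 + 1.5082 = 2.2623 kg·m².
T = 2π√(I/(mgd)) = 2π√(2.2623/(4.380 × 24.65 × 0.5868)) = 1.187 s.

1.187 s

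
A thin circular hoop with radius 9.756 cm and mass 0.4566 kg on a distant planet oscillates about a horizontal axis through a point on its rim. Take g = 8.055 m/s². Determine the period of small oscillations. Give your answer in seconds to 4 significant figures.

0.9779 s

I_cm = mr² = 0.0043459 kg·m². The pivot is at distance d = 0.09756 m from the centre of mass.
By the parallel-axis theorem, I = I_cm + md² = 0.0043459 + 0.0043459 = 0.0086918 kg·m².
T = 2π√(I/(mgd)) = 2π√(0.0086918/(0.4566 × 8.055 × 0.09756)) = 0.9779 s.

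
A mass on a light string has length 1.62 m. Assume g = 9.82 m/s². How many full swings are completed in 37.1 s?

T = 2π√(L/g) = 2π√(1.62/9.82) = 2.552 s.
Number of complete oscillations = ⌊37.1/2.552⌋ = ⌊14.54⌋ = 14.

14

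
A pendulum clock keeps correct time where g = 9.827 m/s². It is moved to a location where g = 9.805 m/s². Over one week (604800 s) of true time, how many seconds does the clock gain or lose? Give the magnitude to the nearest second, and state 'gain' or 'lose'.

The clock's period scales as T ∝ 1/√g, so T'/T = √(9.827/9.805) = 1.00112.
In 604800 s of true time the clock registers 604800/1.00112 = 604122.6 s, so it loses 677 s.

lose 677 s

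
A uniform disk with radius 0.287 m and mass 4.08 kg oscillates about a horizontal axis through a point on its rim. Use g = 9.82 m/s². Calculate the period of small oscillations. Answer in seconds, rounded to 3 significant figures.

I_cm = ½mr² = 0.1680 kg·m². The pivot is at distance d = 0.287 m from the centre of mass.
By the parallel-axis theorem, I = I_cm + md² = 0.1680 + 0.3361 = 0.5041 kg·m².
T = 2π√(I/(mgd)) = 2π√(0.5041/(4.08 × 9.82 × 0.287)) = 1.32 s.

1.32 s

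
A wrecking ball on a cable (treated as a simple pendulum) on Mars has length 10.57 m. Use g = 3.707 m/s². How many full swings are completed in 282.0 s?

26

T = 2π√(L/g) = 2π√(10.57/3.707) = 10.610 s.
Number of complete oscillations = ⌊282.0/10.610⌋ = ⌊26.579⌋ = 26.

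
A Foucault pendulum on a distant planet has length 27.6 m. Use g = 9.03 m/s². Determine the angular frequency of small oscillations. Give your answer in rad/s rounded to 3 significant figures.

ω = √(g/L) = √(9.03/27.6) = 0.572 rad/s.

0.572 rad/s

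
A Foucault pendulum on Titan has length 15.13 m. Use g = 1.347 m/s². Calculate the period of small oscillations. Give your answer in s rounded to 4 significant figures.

21.06 s

T = 2π√(L/g) = 2π√(15.13/1.347) = 2π × 3.3515 = 21.06 s.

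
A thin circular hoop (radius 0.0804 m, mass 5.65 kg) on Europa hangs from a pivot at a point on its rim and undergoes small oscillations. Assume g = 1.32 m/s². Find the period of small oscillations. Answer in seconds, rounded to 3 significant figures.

I_cm = mr² = 0.03652 kg·m². The pivot is at distance d = 0.0804 m from the centre of mass.
By the parallel-axis theorem, I = I_cm + md² = 0.03652 + 0.03652 = 0.07305 kg·m².
T = 2π√(I/(mgd)) = 2π√(0.07305/(5.65 × 1.32 × 0.0804)) = 2.19 s.

2.19 s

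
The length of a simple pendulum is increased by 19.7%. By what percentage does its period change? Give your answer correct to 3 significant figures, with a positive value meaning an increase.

9.41%

T ∝ √L, so T'/T = √(1.197) = 1.094.
Percentage change in T = (1.094 − 1) × 100% = 9.41%.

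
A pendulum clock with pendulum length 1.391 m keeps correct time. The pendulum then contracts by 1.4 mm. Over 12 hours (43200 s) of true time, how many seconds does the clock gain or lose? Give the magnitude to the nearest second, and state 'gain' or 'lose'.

T ∝ √L, so T'/T = √(1.38960/1.391) = 0.999497.
In 43200 s of true time the clock registers 43200/0.999497 = 43221.8 s, so it gains 22 s.

gain 22 s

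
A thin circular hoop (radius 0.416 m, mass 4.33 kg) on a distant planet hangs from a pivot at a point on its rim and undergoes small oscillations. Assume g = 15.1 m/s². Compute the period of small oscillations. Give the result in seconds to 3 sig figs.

1.47 s

I_cm = mr² = 0.7493 kg·m². The pivot is at distance d = 0.416 m from the centre of mass.
By the parallel-axis theorem, I = I_cm + md² = 0.7493 + 0.7493 = 1.499 kg·m².
T = 2π√(I/(mgd)) = 2π√(1.499/(4.33 × 15.1 × 0.416)) = 1.47 s.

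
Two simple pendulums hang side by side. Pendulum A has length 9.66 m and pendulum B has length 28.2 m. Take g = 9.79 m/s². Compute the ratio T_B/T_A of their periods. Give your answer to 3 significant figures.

1.71

T ∝ √L, so T_B/T_A = √(L_B/L_A) = √(28.2/9.66) = 1.71.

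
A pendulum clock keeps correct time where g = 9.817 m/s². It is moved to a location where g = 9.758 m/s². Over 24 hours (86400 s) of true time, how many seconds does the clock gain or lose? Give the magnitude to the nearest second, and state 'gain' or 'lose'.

lose 260 s

The clock's period scales as T ∝ 1/√g, so T'/T = √(9.817/9.758) = 1.00302.
In 86400 s of true time the clock registers 86400/1.00302 = 86140.0 s, so it loses 260 s.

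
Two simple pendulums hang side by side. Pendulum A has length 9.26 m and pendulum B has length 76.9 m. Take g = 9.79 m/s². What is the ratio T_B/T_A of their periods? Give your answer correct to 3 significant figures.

T ∝ √L, so T_B/T_A = √(L_B/L_A) = √(76.9/9.26) = 2.88.

2.88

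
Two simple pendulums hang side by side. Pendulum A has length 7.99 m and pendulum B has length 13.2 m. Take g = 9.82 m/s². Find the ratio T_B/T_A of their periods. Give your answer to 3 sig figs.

1.29

T ∝ √L, so T_B/T_A = √(L_B/L_A) = √(13.2/7.99) = 1.29.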